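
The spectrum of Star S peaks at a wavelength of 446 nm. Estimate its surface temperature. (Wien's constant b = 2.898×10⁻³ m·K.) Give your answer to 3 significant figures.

6.50×10^3 K

T = b/λ_max = 2.898×10⁻³ / (446×10⁻⁹) = 6498 K.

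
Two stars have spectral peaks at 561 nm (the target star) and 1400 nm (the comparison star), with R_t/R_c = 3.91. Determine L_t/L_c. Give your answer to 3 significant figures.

593

Wien's law gives T ∝ 1/λ_max, so T_t/T_c = λ_c/λ_t = 1400/561 = 2.496.
Then L ∝ R²T⁴ gives L_t/L_c = (3.91)² × (2.496)⁴ = 15.29 × 38.78 = 592.9.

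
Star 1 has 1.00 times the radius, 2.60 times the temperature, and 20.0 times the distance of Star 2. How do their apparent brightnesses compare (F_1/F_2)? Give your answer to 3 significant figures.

L_1/L_2 = (R_1/R_2)²(T_1/T_2)⁴ = (1.00)² × (2.60)⁴ = 45.70.
F_1/F_2 = (L_1/L_2)/(d_1/d_2)² = 45.70 / (20.0)² = 0.1142.

0.114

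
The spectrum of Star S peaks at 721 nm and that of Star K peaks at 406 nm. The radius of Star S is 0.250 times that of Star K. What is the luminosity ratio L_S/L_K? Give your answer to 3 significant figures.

0.00628

Wien's law gives T ∝ 1/λ_max, so T_S/T_K = λ_K/λ_S = 406/721 = 0.5631.
Then L ∝ R²T⁴ gives L_S/L_K = (0.250)² × (0.5631)⁴ = 0.06250 × 0.1005 = 0.006284.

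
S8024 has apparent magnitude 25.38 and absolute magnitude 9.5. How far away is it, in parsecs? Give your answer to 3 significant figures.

m − M = 5 log₁₀(d/10 pc)
25.38 − (9.5) = 15.88 = 5 log₁₀(d/10)
d = 10 × 10^(15.88/5) = 10 × 10^3.176 = 1.500×10^4 pc.

1.50×10^4 pc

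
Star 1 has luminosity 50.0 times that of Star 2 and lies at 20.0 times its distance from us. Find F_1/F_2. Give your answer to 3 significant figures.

0.125

F = L/(4πd²), so F_1/F_2 = (L_1/L_2) / (d_1/d_2)²
= 50.0 / (20.0)² = 50.0 / 400.0 = 0.1250.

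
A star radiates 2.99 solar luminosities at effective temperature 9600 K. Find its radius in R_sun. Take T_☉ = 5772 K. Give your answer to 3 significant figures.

0.625 R_sun

R/R_☉ = √(L/L_☉) / (T/T_☉)² = √(2.99) / (1.663)²
       = 1.729 / 2.766 = 0.6251.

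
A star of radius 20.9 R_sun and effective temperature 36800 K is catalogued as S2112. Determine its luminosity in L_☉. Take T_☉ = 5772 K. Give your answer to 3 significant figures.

7.22×10^5 L_☉

L/L_☉ = (R/R_☉)² (T/T_☉)⁴ = (20.9)² × (36800/5772)⁴
       = 436.8 × (6.376)⁴ = 436.8 × 1652 = 7.217×10^5.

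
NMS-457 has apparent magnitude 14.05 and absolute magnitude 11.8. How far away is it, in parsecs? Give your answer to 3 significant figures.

m − M = 5 log₁₀(d/10 pc)
14.05 − (11.8) = 2.25 = 5 log₁₀(d/10)
d = 10 × 10^(2.25/5) = 10 × 10^0.450 = 28.18 pc.

28.2 pc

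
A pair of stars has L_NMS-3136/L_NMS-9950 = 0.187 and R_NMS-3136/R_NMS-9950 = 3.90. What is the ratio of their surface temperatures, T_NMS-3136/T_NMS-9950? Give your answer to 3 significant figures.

0.333

L ∝ R²T⁴ gives T ∝ (L/R²)^(1/4), so
T_NMS-3136/T_NMS-9950 = (0.187 / 3.90²)^(1/4) = (0.01229)^(1/4) = 0.3330.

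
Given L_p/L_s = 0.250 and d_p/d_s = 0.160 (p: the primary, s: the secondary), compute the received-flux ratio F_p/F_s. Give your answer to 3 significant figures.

F = L/(4πd²), so F_p/F_s = (L_p/L_s) / (d_p/d_s)²
= 0.250 / (0.160)² = 0.250 / 0.02560 = 9.766.

9.77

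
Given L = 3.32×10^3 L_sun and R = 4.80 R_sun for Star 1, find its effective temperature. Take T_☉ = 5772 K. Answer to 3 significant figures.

2.00×10^4 K

T/T_☉ = (L/L_☉)^(1/4) / (R/R_☉)^(1/2)
T = 5772 × (3.32×10^3)^(1/4) / √(4.80) = 5772 × 7.591 / 2.191 = 2.000×10^4 K.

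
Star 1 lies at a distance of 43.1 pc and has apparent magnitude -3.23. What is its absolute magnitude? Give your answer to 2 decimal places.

-6.40

M = m − 5 log₁₀(d/10 pc) = -3.23 − 5 log₁₀(43.1/10)
  = -3.23 − 5 × 0.634 = -3.23 − 3.17 = -6.40.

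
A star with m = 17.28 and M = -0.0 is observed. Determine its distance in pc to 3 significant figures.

m − M = 5 log₁₀(d/10 pc)
17.28 − (-0.0) = 17.28 = 5 log₁₀(d/10)
d = 10 × 10^(17.28/5) = 10 × 10^3.456 = 2.858×10^4 pc.

2.86×10^4 pc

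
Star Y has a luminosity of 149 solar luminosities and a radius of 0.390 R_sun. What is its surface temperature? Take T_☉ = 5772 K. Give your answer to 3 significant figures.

3.23×10^4 K

T/T_☉ = (L/L_☉)^(1/4) / (R/R_☉)^(1/2)
T = 5772 × (149)^(1/4) / √(0.390) = 5772 × 3.494 / 0.6245 = 3.229×10^4 K.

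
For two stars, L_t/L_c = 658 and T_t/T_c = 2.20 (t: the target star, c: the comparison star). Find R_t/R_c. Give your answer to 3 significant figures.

5.30

L ∝ R²T⁴ gives R ∝ √L / T², so
R_t/R_c = √(658) / (2.20)² = 25.65 / 4.840 = 5.300.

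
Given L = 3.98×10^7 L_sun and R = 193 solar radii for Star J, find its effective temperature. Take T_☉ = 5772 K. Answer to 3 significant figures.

T/T_☉ = (L/L_☉)^(1/4) / (R/R_☉)^(1/2)
T = 5772 × (3.98×10^7)^(1/4) / √(193) = 5772 × 79.43 / 13.89 = 3.300×10^4 K.

3.30×10^4 K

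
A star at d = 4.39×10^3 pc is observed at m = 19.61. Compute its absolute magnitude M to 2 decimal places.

M = m − 5 log₁₀(d/10 pc) = 19.61 − 5 log₁₀(4.39×10^3/10)
  = 19.61 − 5 × 2.642 = 19.61 − 13.21 = 6.40.

6.40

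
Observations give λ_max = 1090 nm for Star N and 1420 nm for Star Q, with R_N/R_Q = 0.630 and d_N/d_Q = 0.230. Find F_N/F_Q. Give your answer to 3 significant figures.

21.6

Wien's law: T_N/T_Q = λ_Q/λ_N = 1420/1090 = 1.303.
L_N/L_Q = (R_N/R_Q)²(T_N/T_Q)⁴ = (0.630)²(1.303)⁴ = 1.143.
F_N/F_Q = (L_N/L_Q)/(d_N/d_Q)² = 1.143/(0.230)² = 21.61.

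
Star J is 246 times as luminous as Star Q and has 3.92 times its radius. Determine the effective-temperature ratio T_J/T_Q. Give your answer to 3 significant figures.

L ∝ R²T⁴ gives T ∝ (L/R²)^(1/4), so
T_J/T_Q = (246 / 3.92²)^(1/4) = (16.01)^(1/4) = 2.000.

2.00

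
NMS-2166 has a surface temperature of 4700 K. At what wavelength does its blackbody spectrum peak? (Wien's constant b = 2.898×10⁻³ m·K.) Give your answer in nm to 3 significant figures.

617 nm

λ_max = b/T = 2.898×10⁻³ / 4700 = 6.17×10^-7 m = 616.6 nm.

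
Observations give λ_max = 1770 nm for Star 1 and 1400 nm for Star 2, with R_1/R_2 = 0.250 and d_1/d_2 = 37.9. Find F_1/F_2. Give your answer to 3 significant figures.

Wien's law: T_1/T_2 = λ_2/λ_1 = 1400/1770 = 0.7910.
L_1/L_2 = (R_1/R_2)²(T_1/T_2)⁴ = (0.250)²(0.7910)⁴ = 0.02446.
F_1/F_2 = (L_1/L_2)/(d_1/d_2)² = 0.02446/(37.9)² = 1.703×10^-5.

1.70×10^-5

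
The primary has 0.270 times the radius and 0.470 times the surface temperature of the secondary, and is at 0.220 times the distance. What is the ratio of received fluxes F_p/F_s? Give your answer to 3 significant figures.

L_p/L_s = (R_p/R_s)²(T_p/T_s)⁴ = (0.270)² × (0.470)⁴ = 0.003557.
F_p/F_s = (L_p/L_s)/(d_p/d_s)² = 0.003557 / (0.220)² = 0.07350.

0.0735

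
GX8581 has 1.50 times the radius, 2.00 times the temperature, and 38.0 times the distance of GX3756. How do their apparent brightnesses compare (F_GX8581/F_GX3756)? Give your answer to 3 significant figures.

L_GX8581/L_GX3756 = (R_GX8581/R_GX3756)²(T_GX8581/T_GX3756)⁴ = (1.50)² × (2.00)⁴ = 36.00.
F_GX8581/F_GX3756 = (L_GX8581/L_GX3756)/(d_GX8581/d_GX3756)² = 36.00 / (38.0)² = 0.02493.

0.0249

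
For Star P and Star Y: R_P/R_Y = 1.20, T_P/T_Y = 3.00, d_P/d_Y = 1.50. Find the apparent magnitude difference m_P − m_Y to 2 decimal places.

-4.29

L_P/L_Y = (1.20)²(3.00)⁴ = 116.6.
F_P/F_Y = (L_P/L_Y)/(d_P/d_Y)² = 116.6/2.250 = 51.84.
m_P − m_Y = −2.5 log₁₀(51.84) = -4.29.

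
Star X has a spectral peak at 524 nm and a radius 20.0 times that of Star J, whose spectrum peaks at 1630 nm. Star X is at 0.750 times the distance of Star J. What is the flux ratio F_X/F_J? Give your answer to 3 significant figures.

Wien's law: T_X/T_J = λ_J/λ_X = 1630/524 = 3.111.
L_X/L_J = (R_X/R_J)²(T_X/T_J)⁴ = (20.0)²(3.111)⁴ = 3.745×10^4.
F_X/F_J = (L_X/L_J)/(d_X/d_J)² = 3.745×10^4/(0.750)² = 6.658×10^4.

6.66×10^4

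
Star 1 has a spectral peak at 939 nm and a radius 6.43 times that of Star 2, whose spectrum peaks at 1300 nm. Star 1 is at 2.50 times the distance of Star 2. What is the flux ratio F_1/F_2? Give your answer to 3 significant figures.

Wien's law: T_1/T_2 = λ_2/λ_1 = 1300/939 = 1.384.
L_1/L_2 = (R_1/R_2)²(T_1/T_2)⁴ = (6.43)²(1.384)⁴ = 151.9.
F_1/F_2 = (L_1/L_2)/(d_1/d_2)² = 151.9/(2.50)² = 24.30.

24.3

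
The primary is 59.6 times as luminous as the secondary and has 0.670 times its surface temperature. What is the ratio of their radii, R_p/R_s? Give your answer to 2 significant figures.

L ∝ R²T⁴ gives R ∝ √L / T², so
R_p/R_s = √(59.6) / (0.670)² = 7.720 / 0.4489 = 17.20.

17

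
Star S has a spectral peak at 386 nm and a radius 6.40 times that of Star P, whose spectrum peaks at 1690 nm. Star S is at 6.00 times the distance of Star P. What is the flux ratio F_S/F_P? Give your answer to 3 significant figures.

Wien's law: T_S/T_P = λ_P/λ_S = 1690/386 = 4.378.
L_S/L_P = (R_S/R_P)²(T_S/T_P)⁴ = (6.40)²(4.378)⁴ = 1.505×10^4.
F_S/F_P = (L_S/L_P)/(d_S/d_P)² = 1.505×10^4/(6.00)² = 418.1.

418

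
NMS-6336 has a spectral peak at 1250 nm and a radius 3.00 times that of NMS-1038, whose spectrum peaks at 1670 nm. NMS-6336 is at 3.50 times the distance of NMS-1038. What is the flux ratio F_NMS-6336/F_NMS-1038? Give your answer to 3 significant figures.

Wien's law: T_NMS-6336/T_NMS-1038 = λ_NMS-1038/λ_NMS-6336 = 1670/1250 = 1.336.
L_NMS-6336/L_NMS-1038 = (R_NMS-6336/R_NMS-1038)²(T_NMS-6336/T_NMS-1038)⁴ = (3.00)²(1.336)⁴ = 28.67.
F_NMS-6336/F_NMS-1038 = (L_NMS-6336/L_NMS-1038)/(d_NMS-6336/d_NMS-1038)² = 28.67/(3.50)² = 2.341.

2.34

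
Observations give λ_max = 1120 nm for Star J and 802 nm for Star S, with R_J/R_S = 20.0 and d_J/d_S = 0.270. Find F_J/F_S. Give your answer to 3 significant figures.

Wien's law: T_J/T_S = λ_S/λ_J = 802/1120 = 0.7161.
L_J/L_S = (R_J/R_S)²(T_J/T_S)⁴ = (20.0)²(0.7161)⁴ = 105.2.
F_J/F_S = (L_J/L_S)/(d_J/d_S)² = 105.2/(0.270)² = 1443.

1.44×10^3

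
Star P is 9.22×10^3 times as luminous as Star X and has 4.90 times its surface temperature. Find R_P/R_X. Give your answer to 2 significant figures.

4.0

L ∝ R²T⁴ gives R ∝ √L / T², so
R_P/R_X = √(9.22×10^3) / (4.90)² = 96.02 / 24.01 = 3.999.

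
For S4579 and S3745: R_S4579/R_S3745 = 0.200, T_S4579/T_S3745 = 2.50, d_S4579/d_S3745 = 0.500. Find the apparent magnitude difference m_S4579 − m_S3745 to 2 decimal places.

L_S4579/L_S3745 = (0.200)²(2.50)⁴ = 1.563.
F_S4579/F_S3745 = (L_S4579/L_S3745)/(d_S4579/d_S3745)² = 1.563/0.2500 = 6.250.
m_S4579 − m_S3745 = −2.5 log₁₀(6.250) = -1.99.

-1.99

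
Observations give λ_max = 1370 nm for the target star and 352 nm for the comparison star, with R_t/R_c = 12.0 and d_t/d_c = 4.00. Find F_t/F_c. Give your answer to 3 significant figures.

0.0392

Wien's law: T_t/T_c = λ_c/λ_t = 352/1370 = 0.2569.
L_t/L_c = (R_t/R_c)²(T_t/T_c)⁴ = (12.0)²(0.2569)⁴ = 0.6276.
F_t/F_c = (L_t/L_c)/(d_t/d_c)² = 0.6276/(4.00)² = 0.03922.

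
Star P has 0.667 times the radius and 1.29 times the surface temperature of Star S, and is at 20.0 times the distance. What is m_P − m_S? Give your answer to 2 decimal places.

L_P/L_S = (0.667)²(1.29)⁴ = 1.232.
F_P/F_S = (L_P/L_S)/(d_P/d_S)² = 1.232/400.0 = 0.003080.
m_P − m_S = −2.5 log₁₀(0.003080) = 6.28.

6.28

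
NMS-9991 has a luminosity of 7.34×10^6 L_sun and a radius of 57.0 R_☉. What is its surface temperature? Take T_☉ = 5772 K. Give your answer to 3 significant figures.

T/T_☉ = (L/L_☉)^(1/4) / (R/R_☉)^(1/2)
T = 5772 × (7.34×10^6)^(1/4) / √(57.0) = 5772 × 52.05 / 7.550 = 3.979×10^4 K.

3.98×10^4 K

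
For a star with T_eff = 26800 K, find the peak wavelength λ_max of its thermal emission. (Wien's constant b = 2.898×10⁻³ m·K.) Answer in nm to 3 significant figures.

λ_max = b/T = 2.898×10⁻³ / 26800 = 1.08×10^-7 m = 108.1 nm.

108 nm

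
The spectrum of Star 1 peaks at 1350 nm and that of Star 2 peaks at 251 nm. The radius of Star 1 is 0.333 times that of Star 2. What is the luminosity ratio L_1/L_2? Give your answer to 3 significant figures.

Wien's law gives T ∝ 1/λ_max, so T_1/T_2 = λ_2/λ_1 = 251/1350 = 0.1859.
Then L ∝ R²T⁴ gives L_1/L_2 = (0.333)² × (0.1859)⁴ = 0.1109 × 0.001195 = 1.325×10^-4.

1.33×10^-4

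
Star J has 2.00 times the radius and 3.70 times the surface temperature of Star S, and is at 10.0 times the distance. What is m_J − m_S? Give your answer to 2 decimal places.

-2.19

L_J/L_S = (2.00)²(3.70)⁴ = 749.7.
F_J/F_S = (L_J/L_S)/(d_J/d_S)² = 749.7/100.0 = 7.497.
m_J − m_S = −2.5 log₁₀(7.497) = -2.19.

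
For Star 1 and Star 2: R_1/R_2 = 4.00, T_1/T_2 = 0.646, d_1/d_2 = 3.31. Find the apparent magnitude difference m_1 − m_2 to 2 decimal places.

1.49

L_1/L_2 = (4.00)²(0.646)⁴ = 2.786.
F_1/F_2 = (L_1/L_2)/(d_1/d_2)² = 2.786/10.96 = 0.2543.
m_1 − m_2 = −2.5 log₁₀(0.2543) = 1.49.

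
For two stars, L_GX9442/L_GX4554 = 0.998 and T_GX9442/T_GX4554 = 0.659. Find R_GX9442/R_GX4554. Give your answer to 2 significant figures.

L ∝ R²T⁴ gives R ∝ √L / T², so
R_GX9442/R_GX4554 = √(0.998) / (0.659)² = 0.9990 / 0.4343 = 2.300.

2.3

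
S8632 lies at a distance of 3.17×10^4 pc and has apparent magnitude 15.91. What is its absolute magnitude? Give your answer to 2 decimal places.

-1.60

M = m − 5 log₁₀(d/10 pc) = 15.91 − 5 log₁₀(3.17×10^4/10)
  = 15.91 − 5 × 3.501 = 15.91 − 17.51 = -1.60.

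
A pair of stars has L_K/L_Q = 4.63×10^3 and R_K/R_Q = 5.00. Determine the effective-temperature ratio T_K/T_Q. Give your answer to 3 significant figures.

L ∝ R²T⁴ gives T ∝ (L/R²)^(1/4), so
T_K/T_Q = (4.63×10^3 / 5.00²)^(1/4) = (185.2)^(1/4) = 3.689.

3.69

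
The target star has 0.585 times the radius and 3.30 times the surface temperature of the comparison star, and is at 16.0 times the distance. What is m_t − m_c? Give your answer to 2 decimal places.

2.00

L_t/L_c = (0.585)²(3.30)⁴ = 40.59.
F_t/F_c = (L_t/L_c)/(d_t/d_c)² = 40.59/256.0 = 0.1585.
m_t − m_c = −2.5 log₁₀(0.1585) = 2.00.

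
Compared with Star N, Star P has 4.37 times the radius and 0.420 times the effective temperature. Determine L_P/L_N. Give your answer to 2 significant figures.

From the Stefan–Boltzmann law, L ∝ R²T⁴, so
L_P/L_N = (R_P/R_N)² (T_P/T_N)⁴ = (4.37)² × (0.420)⁴ = 19.10 × 0.03112 = 0.5942.

0.59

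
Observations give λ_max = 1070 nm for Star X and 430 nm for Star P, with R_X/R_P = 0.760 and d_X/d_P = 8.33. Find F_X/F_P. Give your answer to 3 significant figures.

Wien's law: T_X/T_P = λ_P/λ_X = 430/1070 = 0.4019.
L_X/L_P = (R_X/R_P)²(T_X/T_P)⁴ = (0.760)²(0.4019)⁴ = 0.01506.
F_X/F_P = (L_X/L_P)/(d_X/d_P)² = 0.01506/(8.33)² = 2.171×10^-4.

2.17×10^-4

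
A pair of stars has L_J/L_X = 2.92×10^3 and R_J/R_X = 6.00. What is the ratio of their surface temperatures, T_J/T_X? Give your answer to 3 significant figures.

3.00

L ∝ R²T⁴ gives T ∝ (L/R²)^(1/4), so
T_J/T_X = (2.92×10^3 / 6.00²)^(1/4) = (81.11)^(1/4) = 3.001.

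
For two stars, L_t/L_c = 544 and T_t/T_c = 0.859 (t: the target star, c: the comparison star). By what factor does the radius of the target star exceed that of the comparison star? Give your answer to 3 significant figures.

L ∝ R²T⁴ gives R ∝ √L / T², so
R_t/R_c = √(544) / (0.859)² = 23.32 / 0.7379 = 31.61.

31.6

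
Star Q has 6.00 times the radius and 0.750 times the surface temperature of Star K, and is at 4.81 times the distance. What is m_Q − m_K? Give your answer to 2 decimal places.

0.77

L_Q/L_K = (6.00)²(0.750)⁴ = 11.39.
F_Q/F_K = (L_Q/L_K)/(d_Q/d_K)² = 11.39/23.14 = 0.4923.
m_Q − m_K = −2.5 log₁₀(0.4923) = 0.77.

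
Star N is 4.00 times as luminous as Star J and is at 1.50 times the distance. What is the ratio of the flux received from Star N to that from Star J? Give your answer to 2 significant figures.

F = L/(4πd²), so F_N/F_J = (L_N/L_J) / (d_N/d_J)²
= 4.00 / (1.50)² = 4.00 / 2.250 = 1.778.

1.8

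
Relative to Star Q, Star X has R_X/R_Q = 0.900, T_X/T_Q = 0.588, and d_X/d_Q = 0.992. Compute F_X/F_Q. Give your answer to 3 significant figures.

L_X/L_Q = (R_X/R_Q)²(T_X/T_Q)⁴ = (0.900)² × (0.588)⁴ = 0.09683.
F_X/F_Q = (L_X/L_Q)/(d_X/d_Q)² = 0.09683 / (0.992)² = 0.09839.

0.0984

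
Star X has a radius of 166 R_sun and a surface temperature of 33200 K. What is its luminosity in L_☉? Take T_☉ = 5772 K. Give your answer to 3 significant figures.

L/L_☉ = (R/R_☉)² (T/T_☉)⁴ = (166)² × (33200/5772)⁴
       = 2.756×10^4 × (5.752)⁴ = 2.756×10^4 × 1095 = 3.016×10^7.

3.02×10^7 L_☉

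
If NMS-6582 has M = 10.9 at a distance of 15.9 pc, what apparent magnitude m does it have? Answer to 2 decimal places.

m = M + 5 log₁₀(d/10 pc) = 10.9 + 5 log₁₀(15.9/10)
  = 10.9 + 5 × 0.201 = 10.9 + 1.01 = 11.91.

11.91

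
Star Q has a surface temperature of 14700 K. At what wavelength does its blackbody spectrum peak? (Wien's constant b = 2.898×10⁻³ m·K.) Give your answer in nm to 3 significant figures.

197 nm

λ_max = b/T = 2.898×10⁻³ / 14700 = 1.97×10^-7 m = 197.1 nm.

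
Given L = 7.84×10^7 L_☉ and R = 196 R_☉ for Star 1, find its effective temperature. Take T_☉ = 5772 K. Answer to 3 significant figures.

T/T_☉ = (L/L_☉)^(1/4) / (R/R_☉)^(1/2)
T = 5772 × (7.84×10^7)^(1/4) / √(196) = 5772 × 94.10 / 14.00 = 3.880×10^4 K.

3.88×10^4 K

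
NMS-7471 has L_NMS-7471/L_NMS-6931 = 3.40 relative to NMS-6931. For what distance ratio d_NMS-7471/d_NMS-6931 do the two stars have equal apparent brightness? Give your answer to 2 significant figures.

1.8

Equal flux requires L_NMS-7471/d_NMS-7471² = L_NMS-6931/d_NMS-6931², so d_NMS-7471/d_NMS-6931 = √(L_NMS-7471/L_NMS-6931)
= √(3.40) = 1.844.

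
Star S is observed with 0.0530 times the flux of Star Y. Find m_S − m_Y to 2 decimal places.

m_S − m_Y = −2.5 log₁₀(F_S/F_Y) = −2.5 log₁₀(0.0530) = −2.5 × (-1.276) = 3.189.

3.19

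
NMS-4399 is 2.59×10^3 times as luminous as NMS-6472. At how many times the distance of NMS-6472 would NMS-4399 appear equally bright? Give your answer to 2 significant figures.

Equal flux requires L_NMS-4399/d_NMS-4399² = L_NMS-6472/d_NMS-6472², so d_NMS-4399/d_NMS-6472 = √(L_NMS-4399/L_NMS-6472)
= √(2.59×10^3) = 50.89.

51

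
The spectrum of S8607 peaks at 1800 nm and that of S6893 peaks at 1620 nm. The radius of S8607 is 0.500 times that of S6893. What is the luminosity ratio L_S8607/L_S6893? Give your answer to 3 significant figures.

0.164

Wien's law gives T ∝ 1/λ_max, so T_S8607/T_S6893 = λ_S6893/λ_S8607 = 1620/1800 = 0.9000.
Then L ∝ R²T⁴ gives L_S8607/L_S6893 = (0.500)² × (0.9000)⁴ = 0.2500 × 0.6561 = 0.1640.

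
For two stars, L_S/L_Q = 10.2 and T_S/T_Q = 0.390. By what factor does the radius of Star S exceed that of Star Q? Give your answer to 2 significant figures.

21

L ∝ R²T⁴ gives R ∝ √L / T², so
R_S/R_Q = √(10.2) / (0.390)² = 3.194 / 0.1521 = 21.00.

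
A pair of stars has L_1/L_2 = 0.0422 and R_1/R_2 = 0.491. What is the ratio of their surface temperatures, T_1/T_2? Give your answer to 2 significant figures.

L ∝ R²T⁴ gives T ∝ (L/R²)^(1/4), so
T_1/T_2 = (0.0422 / 0.491²)^(1/4) = (0.1750)^(1/4) = 0.6468.

0.65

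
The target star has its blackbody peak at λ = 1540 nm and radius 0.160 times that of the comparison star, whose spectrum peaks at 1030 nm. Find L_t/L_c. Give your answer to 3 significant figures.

Wien's law gives T ∝ 1/λ_max, so T_t/T_c = λ_c/λ_t = 1030/1540 = 0.6688.
Then L ∝ R²T⁴ gives L_t/L_c = (0.160)² × (0.6688)⁴ = 0.02560 × 0.2001 = 0.005123.

0.00512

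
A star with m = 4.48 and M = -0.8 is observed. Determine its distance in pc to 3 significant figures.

114 pc

m − M = 5 log₁₀(d/10 pc)
4.48 − (-0.8) = 5.28 = 5 log₁₀(d/10)
d = 10 × 10^(5.28/5) = 10 × 10^1.056 = 113.8 pc.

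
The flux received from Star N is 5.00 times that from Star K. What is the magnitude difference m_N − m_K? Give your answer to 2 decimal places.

-1.75

m_N − m_K = −2.5 log₁₀(F_N/F_K) = −2.5 log₁₀(5.00) = −2.5 × (0.699) = -1.747.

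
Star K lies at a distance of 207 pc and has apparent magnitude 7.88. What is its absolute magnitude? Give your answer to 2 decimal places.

1.30

M = m − 5 log₁₀(d/10 pc) = 7.88 − 5 log₁₀(207/10)
  = 7.88 − 5 × 1.316 = 7.88 − 6.58 = 1.30.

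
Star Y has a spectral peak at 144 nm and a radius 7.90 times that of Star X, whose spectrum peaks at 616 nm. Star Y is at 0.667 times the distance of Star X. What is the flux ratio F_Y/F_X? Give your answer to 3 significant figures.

4.70×10^4

Wien's law: T_Y/T_X = λ_X/λ_Y = 616/144 = 4.278.
L_Y/L_X = (R_Y/R_X)²(T_Y/T_X)⁴ = (7.90)²(4.278)⁴ = 2.090×10^4.
F_Y/F_X = (L_Y/L_X)/(d_Y/d_X)² = 2.090×10^4/(0.667)² = 4.698×10^4.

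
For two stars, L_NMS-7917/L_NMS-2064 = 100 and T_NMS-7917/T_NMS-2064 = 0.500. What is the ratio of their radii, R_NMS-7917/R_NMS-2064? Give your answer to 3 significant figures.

L ∝ R²T⁴ gives R ∝ √L / T², so
R_NMS-7917/R_NMS-2064 = √(100) / (0.500)² = 10.00 / 0.2500 = 40.00.

40.0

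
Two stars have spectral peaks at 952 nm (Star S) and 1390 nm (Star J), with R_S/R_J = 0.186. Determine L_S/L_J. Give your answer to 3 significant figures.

Wien's law gives T ∝ 1/λ_max, so T_S/T_J = λ_J/λ_S = 1390/952 = 1.460.
Then L ∝ R²T⁴ gives L_S/L_J = (0.186)² × (1.460)⁴ = 0.03460 × 4.545 = 0.1572.

0.157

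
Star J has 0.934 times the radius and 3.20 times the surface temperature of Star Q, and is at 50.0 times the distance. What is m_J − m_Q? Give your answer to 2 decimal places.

L_J/L_Q = (0.934)²(3.20)⁴ = 91.47.
F_J/F_Q = (L_J/L_Q)/(d_J/d_Q)² = 91.47/2500 = 0.03659.
m_J − m_Q = −2.5 log₁₀(0.03659) = 3.59.

3.59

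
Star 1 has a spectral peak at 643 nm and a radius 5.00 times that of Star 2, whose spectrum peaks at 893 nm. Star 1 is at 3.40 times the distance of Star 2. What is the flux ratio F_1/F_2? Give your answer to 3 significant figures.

8.05

Wien's law: T_1/T_2 = λ_2/λ_1 = 893/643 = 1.389.
L_1/L_2 = (R_1/R_2)²(T_1/T_2)⁴ = (5.00)²(1.389)⁴ = 93.00.
F_1/F_2 = (L_1/L_2)/(d_1/d_2)² = 93.00/(3.40)² = 8.045.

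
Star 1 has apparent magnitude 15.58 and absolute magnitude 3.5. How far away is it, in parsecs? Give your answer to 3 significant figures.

m − M = 5 log₁₀(d/10 pc)
15.58 − (3.5) = 12.08 = 5 log₁₀(d/10)
d = 10 × 10^(12.08/5) = 10 × 10^2.416 = 2606 pc.

2.61×10^3 pc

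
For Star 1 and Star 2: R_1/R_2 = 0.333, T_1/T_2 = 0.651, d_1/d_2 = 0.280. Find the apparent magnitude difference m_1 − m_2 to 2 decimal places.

L_1/L_2 = (0.333)²(0.651)⁴ = 0.01992.
F_1/F_2 = (L_1/L_2)/(d_1/d_2)² = 0.01992/0.07840 = 0.2540.
m_1 − m_2 = −2.5 log₁₀(0.2540) = 1.49.

1.49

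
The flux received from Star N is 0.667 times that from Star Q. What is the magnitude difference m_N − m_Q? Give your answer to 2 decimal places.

0.44

m_N − m_Q = −2.5 log₁₀(F_N/F_Q) = −2.5 log₁₀(0.667) = −2.5 × (-0.176) = 0.440.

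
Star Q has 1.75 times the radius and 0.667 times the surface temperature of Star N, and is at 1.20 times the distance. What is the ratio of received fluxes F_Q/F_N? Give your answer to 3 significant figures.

L_Q/L_N = (R_Q/R_N)²(T_Q/T_N)⁴ = (1.75)² × (0.667)⁴ = 0.6061.
F_Q/F_N = (L_Q/L_N)/(d_Q/d_N)² = 0.6061 / (1.20)² = 0.4209.

0.421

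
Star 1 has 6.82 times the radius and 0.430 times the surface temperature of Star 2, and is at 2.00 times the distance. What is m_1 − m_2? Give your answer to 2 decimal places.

L_1/L_2 = (6.82)²(0.430)⁴ = 1.590.
F_1/F_2 = (L_1/L_2)/(d_1/d_2)² = 1.590/4.000 = 0.3975.
m_1 − m_2 = −2.5 log₁₀(0.3975) = 1.00.

1.00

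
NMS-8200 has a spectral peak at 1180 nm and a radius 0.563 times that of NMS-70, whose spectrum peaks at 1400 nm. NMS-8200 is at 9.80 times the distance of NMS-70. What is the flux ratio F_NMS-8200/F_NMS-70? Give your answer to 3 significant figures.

0.00654

Wien's law: T_NMS-8200/T_NMS-70 = λ_NMS-70/λ_NMS-8200 = 1400/1180 = 1.186.
L_NMS-8200/L_NMS-70 = (R_NMS-8200/R_NMS-70)²(T_NMS-8200/T_NMS-70)⁴ = (0.563)²(1.186)⁴ = 0.6281.
F_NMS-8200/F_NMS-70 = (L_NMS-8200/L_NMS-70)/(d_NMS-8200/d_NMS-70)² = 0.6281/(9.80)² = 0.006540.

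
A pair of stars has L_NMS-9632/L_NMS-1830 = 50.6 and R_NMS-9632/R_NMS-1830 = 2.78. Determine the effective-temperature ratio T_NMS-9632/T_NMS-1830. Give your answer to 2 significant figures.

1.6

L ∝ R²T⁴ gives T ∝ (L/R²)^(1/4), so
T_NMS-9632/T_NMS-1830 = (50.6 / 2.78²)^(1/4) = (6.547)^(1/4) = 1.600.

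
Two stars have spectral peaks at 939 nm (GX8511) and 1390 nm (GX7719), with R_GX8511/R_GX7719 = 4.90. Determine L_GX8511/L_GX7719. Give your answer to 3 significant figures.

115

Wien's law gives T ∝ 1/λ_max, so T_GX8511/T_GX7719 = λ_GX7719/λ_GX8511 = 1390/939 = 1.480.
Then L ∝ R²T⁴ gives L_GX8511/L_GX7719 = (4.90)² × (1.480)⁴ = 24.01 × 4.802 = 115.3.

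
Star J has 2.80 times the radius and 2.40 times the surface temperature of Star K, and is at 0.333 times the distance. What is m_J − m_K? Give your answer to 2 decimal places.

L_J/L_K = (2.80)²(2.40)⁴ = 260.1.
F_J/F_K = (L_J/L_K)/(d_J/d_K)² = 260.1/0.1109 = 2346.
m_J − m_K = −2.5 log₁₀(2346) = -8.43.

-8.43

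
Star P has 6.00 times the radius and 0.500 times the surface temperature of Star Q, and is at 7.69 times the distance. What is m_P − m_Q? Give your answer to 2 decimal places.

3.55

L_P/L_Q = (6.00)²(0.500)⁴ = 2.250.
F_P/F_Q = (L_P/L_Q)/(d_P/d_Q)² = 2.250/59.14 = 0.03805.
m_P − m_Q = −2.5 log₁₀(0.03805) = 3.55.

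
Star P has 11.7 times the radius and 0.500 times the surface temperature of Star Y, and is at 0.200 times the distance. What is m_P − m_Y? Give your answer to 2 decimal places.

-5.83

L_P/L_Y = (11.7)²(0.500)⁴ = 8.556.
F_P/F_Y = (L_P/L_Y)/(d_P/d_Y)² = 8.556/0.04000 = 213.9.
m_P − m_Y = −2.5 log₁₀(213.9) = -5.83.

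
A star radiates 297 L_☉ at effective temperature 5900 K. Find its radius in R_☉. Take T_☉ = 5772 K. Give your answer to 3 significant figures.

16.5 R_☉

R/R_☉ = √(L/L_☉) / (T/T_☉)² = √(297) / (1.022)²
       = 17.23 / 1.045 = 16.49.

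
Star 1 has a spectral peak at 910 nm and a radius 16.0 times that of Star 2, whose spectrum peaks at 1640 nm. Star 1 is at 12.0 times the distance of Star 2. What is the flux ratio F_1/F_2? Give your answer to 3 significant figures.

18.8

Wien's law: T_1/T_2 = λ_2/λ_1 = 1640/910 = 1.802.
L_1/L_2 = (R_1/R_2)²(T_1/T_2)⁴ = (16.0)²(1.802)⁴ = 2701.
F_1/F_2 = (L_1/L_2)/(d_1/d_2)² = 2701/(12.0)² = 18.75.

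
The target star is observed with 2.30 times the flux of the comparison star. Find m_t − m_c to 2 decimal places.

-0.90

m_t − m_c = −2.5 log₁₀(F_t/F_c) = −2.5 log₁₀(2.30) = −2.5 × (0.362) = -0.904.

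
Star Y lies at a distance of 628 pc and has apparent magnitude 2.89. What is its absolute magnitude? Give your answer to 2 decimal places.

-6.10

M = m − 5 log₁₀(d/10 pc) = 2.89 − 5 log₁₀(628/10)
  = 2.89 − 5 × 1.798 = 2.89 − 8.99 = -6.10.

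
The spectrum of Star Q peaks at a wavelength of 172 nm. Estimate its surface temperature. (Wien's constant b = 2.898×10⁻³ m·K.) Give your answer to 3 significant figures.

T = b/λ_max = 2.898×10⁻³ / (172×10⁻⁹) = 1.685×10^4 K.

1.68×10^4 K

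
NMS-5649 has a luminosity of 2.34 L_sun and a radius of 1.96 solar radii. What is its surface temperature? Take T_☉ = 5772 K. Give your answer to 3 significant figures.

T/T_☉ = (L/L_☉)^(1/4) / (R/R_☉)^(1/2)
T = 5772 × (2.34)^(1/4) / √(1.96) = 5772 × 1.237 / 1.400 = 5099 K.

5.10×10^3 K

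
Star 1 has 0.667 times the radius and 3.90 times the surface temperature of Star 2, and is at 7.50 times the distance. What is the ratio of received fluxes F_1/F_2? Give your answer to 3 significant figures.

1.83

L_1/L_2 = (R_1/R_2)²(T_1/T_2)⁴ = (0.667)² × (3.90)⁴ = 102.9.
F_1/F_2 = (L_1/L_2)/(d_1/d_2)² = 102.9 / (7.50)² = 1.830.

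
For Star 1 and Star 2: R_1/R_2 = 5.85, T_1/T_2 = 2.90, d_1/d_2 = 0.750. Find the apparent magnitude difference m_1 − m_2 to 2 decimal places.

L_1/L_2 = (5.85)²(2.90)⁴ = 2420.
F_1/F_2 = (L_1/L_2)/(d_1/d_2)² = 2420/0.5625 = 4303.
m_1 − m_2 = −2.5 log₁₀(4303) = -9.08.

-9.08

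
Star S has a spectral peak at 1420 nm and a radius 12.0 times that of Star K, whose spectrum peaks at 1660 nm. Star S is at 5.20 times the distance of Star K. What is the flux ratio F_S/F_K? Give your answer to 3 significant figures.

9.95

Wien's law: T_S/T_K = λ_K/λ_S = 1660/1420 = 1.169.
L_S/L_K = (R_S/R_K)²(T_S/T_K)⁴ = (12.0)²(1.169)⁴ = 268.9.
F_S/F_K = (L_S/L_K)/(d_S/d_K)² = 268.9/(5.20)² = 9.946.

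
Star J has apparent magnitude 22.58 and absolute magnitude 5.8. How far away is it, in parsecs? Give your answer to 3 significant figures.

2.27×10^4 pc

m − M = 5 log₁₀(d/10 pc)
22.58 − (5.8) = 16.78 = 5 log₁₀(d/10)
d = 10 × 10^(16.78/5) = 10 × 10^3.356 = 2.270×10^4 pc.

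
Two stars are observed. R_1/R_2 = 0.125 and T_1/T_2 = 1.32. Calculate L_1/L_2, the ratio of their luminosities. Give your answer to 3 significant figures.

0.0474

From the Stefan–Boltzmann law, L ∝ R²T⁴, so
L_1/L_2 = (R_1/R_2)² (T_1/T_2)⁴ = (0.125)² × (1.32)⁴ = 0.01562 × 3.036 = 0.04744.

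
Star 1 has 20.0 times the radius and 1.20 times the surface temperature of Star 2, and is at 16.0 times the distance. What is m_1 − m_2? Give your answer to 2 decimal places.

L_1/L_2 = (20.0)²(1.20)⁴ = 829.4.
F_1/F_2 = (L_1/L_2)/(d_1/d_2)² = 829.4/256.0 = 3.240.
m_1 − m_2 = −2.5 log₁₀(3.240) = -1.28.

-1.28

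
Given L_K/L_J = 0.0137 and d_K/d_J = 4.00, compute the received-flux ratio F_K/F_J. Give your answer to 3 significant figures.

F = L/(4πd²), so F_K/F_J = (L_K/L_J) / (d_K/d_J)²
= 0.0137 / (4.00)² = 0.0137 / 16.00 = 8.563×10^-4.

8.56×10^-4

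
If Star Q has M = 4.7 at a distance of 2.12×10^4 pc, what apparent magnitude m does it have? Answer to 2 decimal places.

21.33

m = M + 5 log₁₀(d/10 pc) = 4.7 + 5 log₁₀(2.12×10^4/10)
  = 4.7 + 5 × 3.326 = 4.7 + 16.63 = 21.33.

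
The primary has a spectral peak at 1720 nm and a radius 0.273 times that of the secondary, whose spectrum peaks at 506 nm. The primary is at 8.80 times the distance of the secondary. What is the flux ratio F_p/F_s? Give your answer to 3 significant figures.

Wien's law: T_p/T_s = λ_s/λ_p = 506/1720 = 0.2942.
L_p/L_s = (R_p/R_s)²(T_p/T_s)⁴ = (0.273)²(0.2942)⁴ = 5.582×10^-4.
F_p/F_s = (L_p/L_s)/(d_p/d_s)² = 5.582×10^-4/(8.80)² = 7.209×10^-6.

7.21×10^-6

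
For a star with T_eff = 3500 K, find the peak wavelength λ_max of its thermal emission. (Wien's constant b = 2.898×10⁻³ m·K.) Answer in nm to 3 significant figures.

λ_max = b/T = 2.898×10⁻³ / 3500 = 8.28×10^-7 m = 828.0 nm.

828 nm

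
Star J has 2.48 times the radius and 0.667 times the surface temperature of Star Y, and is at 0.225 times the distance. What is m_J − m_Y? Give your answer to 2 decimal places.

L_J/L_Y = (2.48)²(0.667)⁴ = 1.217.
F_J/F_Y = (L_J/L_Y)/(d_J/d_Y)² = 1.217/0.05063 = 24.05.
m_J − m_Y = −2.5 log₁₀(24.05) = -3.45.

-3.45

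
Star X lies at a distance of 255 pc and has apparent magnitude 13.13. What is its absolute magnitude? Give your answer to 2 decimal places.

M = m − 5 log₁₀(d/10 pc) = 13.13 − 5 log₁₀(255/10)
  = 13.13 − 5 × 1.407 = 13.13 − 7.03 = 6.10.

6.10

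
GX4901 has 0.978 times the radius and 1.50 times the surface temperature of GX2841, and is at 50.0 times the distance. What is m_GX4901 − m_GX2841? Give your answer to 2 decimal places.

6.78

L_GX4901/L_GX2841 = (0.978)²(1.50)⁴ = 4.842.
F_GX4901/F_GX2841 = (L_GX4901/L_GX2841)/(d_GX4901/d_GX2841)² = 4.842/2500 = 0.001937.
m_GX4901 − m_GX2841 = −2.5 log₁₀(0.001937) = 6.78.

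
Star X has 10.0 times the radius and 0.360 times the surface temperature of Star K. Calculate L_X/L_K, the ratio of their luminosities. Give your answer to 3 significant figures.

From the Stefan–Boltzmann law, L ∝ R²T⁴, so
L_X/L_K = (R_X/R_K)² (T_X/T_K)⁴ = (10.0)² × (0.360)⁴ = 100.0 × 0.01680 = 1.680.

1.68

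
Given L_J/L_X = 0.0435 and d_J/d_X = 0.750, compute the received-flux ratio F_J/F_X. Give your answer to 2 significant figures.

0.077

F = L/(4πd²), so F_J/F_X = (L_J/L_X) / (d_J/d_X)²
= 0.0435 / (0.750)² = 0.0435 / 0.5625 = 0.07733.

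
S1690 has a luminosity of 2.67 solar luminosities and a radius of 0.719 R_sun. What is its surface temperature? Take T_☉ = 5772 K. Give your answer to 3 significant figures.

T/T_☉ = (L/L_☉)^(1/4) / (R/R_☉)^(1/2)
T = 5772 × (2.67)^(1/4) / √(0.719) = 5772 × 1.278 / 0.8479 = 8701 K.

8.70×10^3 K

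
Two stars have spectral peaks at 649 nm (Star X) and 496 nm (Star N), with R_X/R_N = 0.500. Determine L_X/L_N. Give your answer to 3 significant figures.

Wien's law gives T ∝ 1/λ_max, so T_X/T_N = λ_N/λ_X = 496/649 = 0.7643.
Then L ∝ R²T⁴ gives L_X/L_N = (0.500)² × (0.7643)⁴ = 0.2500 × 0.3412 = 0.08529.

0.0853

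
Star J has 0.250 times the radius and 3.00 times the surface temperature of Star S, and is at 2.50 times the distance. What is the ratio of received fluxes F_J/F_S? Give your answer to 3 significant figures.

0.810

L_J/L_S = (R_J/R_S)²(T_J/T_S)⁴ = (0.250)² × (3.00)⁴ = 5.062.
F_J/F_S = (L_J/L_S)/(d_J/d_S)² = 5.062 / (2.50)² = 0.8100.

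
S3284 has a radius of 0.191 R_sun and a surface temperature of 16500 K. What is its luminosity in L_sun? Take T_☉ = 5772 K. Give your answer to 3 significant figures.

2.44 L_sun

L/L_☉ = (R/R_☉)² (T/T_☉)⁴ = (0.191)² × (16500/5772)⁴
       = 0.03648 × (2.859)⁴ = 0.03648 × 66.78 = 2.436.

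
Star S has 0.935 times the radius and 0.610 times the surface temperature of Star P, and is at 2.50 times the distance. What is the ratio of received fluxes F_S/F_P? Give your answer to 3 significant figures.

L_S/L_P = (R_S/R_P)²(T_S/T_P)⁴ = (0.935)² × (0.610)⁴ = 0.1210.
F_S/F_P = (L_S/L_P)/(d_S/d_P)² = 0.1210 / (2.50)² = 0.01937.

0.0194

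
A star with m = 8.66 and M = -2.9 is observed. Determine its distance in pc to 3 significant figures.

m − M = 5 log₁₀(d/10 pc)
8.66 − (-2.9) = 11.56 = 5 log₁₀(d/10)
d = 10 × 10^(11.56/5) = 10 × 10^2.312 = 2051 pc.

2.05×10^3 pc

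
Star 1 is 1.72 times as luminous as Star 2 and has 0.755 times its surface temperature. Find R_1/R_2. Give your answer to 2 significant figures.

L ∝ R²T⁴ gives R ∝ √L / T², so
R_1/R_2 = √(1.72) / (0.755)² = 1.311 / 0.5700 = 2.301.

2.3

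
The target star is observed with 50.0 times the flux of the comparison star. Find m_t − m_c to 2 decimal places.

-4.25

m_t − m_c = −2.5 log₁₀(F_t/F_c) = −2.5 log₁₀(50.0) = −2.5 × (1.699) = -4.247.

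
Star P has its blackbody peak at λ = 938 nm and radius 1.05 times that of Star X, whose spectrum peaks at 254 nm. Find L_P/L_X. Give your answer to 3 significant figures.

Wien's law gives T ∝ 1/λ_max, so T_P/T_X = λ_X/λ_P = 254/938 = 0.2708.
Then L ∝ R²T⁴ gives L_P/L_X = (1.05)² × (0.2708)⁴ = 1.103 × 0.005377 = 0.005928.

0.00593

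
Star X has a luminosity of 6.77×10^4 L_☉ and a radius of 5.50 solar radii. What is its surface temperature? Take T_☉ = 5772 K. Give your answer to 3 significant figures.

3.97×10^4 K

T/T_☉ = (L/L_☉)^(1/4) / (R/R_☉)^(1/2)
T = 5772 × (6.77×10^4)^(1/4) / √(5.50) = 5772 × 16.13 / 2.345 = 3.970×10^4 K.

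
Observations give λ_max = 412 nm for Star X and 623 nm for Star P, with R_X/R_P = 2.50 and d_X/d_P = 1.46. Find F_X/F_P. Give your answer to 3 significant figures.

Wien's law: T_X/T_P = λ_P/λ_X = 623/412 = 1.512.
L_X/L_P = (R_X/R_P)²(T_X/T_P)⁴ = (2.50)²(1.512)⁴ = 32.68.
F_X/F_P = (L_X/L_P)/(d_X/d_P)² = 32.68/(1.46)² = 15.33.

15.3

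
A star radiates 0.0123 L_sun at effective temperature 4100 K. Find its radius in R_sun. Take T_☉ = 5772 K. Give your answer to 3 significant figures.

0.220 R_sun

R/R_☉ = √(L/L_☉) / (T/T_☉)² = √(0.0123) / (0.7103)²
       = 0.1109 / 0.5046 = 0.2198.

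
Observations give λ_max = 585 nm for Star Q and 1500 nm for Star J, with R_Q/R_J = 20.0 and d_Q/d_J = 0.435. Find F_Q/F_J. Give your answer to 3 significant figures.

9.14×10^4

Wien's law: T_Q/T_J = λ_J/λ_Q = 1500/585 = 2.564.
L_Q/L_J = (R_Q/R_J)²(T_Q/T_J)⁴ = (20.0)²(2.564)⁴ = 1.729×10^4.
F_Q/F_J = (L_Q/L_J)/(d_Q/d_J)² = 1.729×10^4/(0.435)² = 9.137×10^4.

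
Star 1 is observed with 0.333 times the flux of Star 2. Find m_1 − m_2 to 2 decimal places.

m_1 − m_2 = −2.5 log₁₀(F_1/F_2) = −2.5 log₁₀(0.333) = −2.5 × (-0.478) = 1.194.

1.19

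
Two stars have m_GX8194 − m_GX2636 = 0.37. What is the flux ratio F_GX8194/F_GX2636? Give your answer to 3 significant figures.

0.711

F_GX8194/F_GX2636 = 10^(−(m_GX8194 − m_GX2636)/2.5) = 10^(-0.37/2.5) = 10^-0.148 = 0.7112.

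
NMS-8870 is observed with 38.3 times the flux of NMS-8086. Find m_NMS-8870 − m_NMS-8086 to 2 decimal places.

-3.96

m_NMS-8870 − m_NMS-8086 = −2.5 log₁₀(F_NMS-8870/F_NMS-8086) = −2.5 log₁₀(38.3) = −2.5 × (1.583) = -3.958.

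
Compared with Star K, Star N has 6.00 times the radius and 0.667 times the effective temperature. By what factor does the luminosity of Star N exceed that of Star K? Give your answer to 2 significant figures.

7.1

From the Stefan–Boltzmann law, L ∝ R²T⁴, so
L_N/L_K = (R_N/R_K)² (T_N/T_K)⁴ = (6.00)² × (0.667)⁴ = 36.00 × 0.1979 = 7.125.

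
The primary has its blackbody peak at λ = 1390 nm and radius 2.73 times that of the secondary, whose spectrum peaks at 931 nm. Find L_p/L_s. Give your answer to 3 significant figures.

Wien's law gives T ∝ 1/λ_max, so T_p/T_s = λ_s/λ_p = 931/1390 = 0.6698.
Then L ∝ R²T⁴ gives L_p/L_s = (2.73)² × (0.6698)⁴ = 7.453 × 0.2013 = 1.500.

1.50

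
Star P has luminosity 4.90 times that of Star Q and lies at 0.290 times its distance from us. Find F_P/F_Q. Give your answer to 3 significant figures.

58.3

F = L/(4πd²), so F_P/F_Q = (L_P/L_Q) / (d_P/d_Q)²
= 4.90 / (0.290)² = 4.90 / 0.08410 = 58.26.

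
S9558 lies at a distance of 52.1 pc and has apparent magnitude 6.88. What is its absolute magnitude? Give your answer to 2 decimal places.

3.30

M = m − 5 log₁₀(d/10 pc) = 6.88 − 5 log₁₀(52.1/10)
  = 6.88 − 5 × 0.717 = 6.88 − 3.58 = 3.30.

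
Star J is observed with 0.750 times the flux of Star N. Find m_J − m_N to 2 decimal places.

m_J − m_N = −2.5 log₁₀(F_J/F_N) = −2.5 log₁₀(0.750) = −2.5 × (-0.125) = 0.312.

0.31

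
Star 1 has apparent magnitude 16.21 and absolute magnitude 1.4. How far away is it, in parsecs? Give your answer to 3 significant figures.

9.16×10^3 pc

m − M = 5 log₁₀(d/10 pc)
16.21 − (1.4) = 14.81 = 5 log₁₀(d/10)
d = 10 × 10^(14.81/5) = 10 × 10^2.962 = 9162 pc.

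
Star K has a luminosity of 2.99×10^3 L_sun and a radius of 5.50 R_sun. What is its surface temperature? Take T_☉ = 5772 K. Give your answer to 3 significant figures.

1.82×10^4 K

T/T_☉ = (L/L_☉)^(1/4) / (R/R_☉)^(1/2)
T = 5772 × (2.99×10^3)^(1/4) / √(5.50) = 5772 × 7.395 / 2.345 = 1.820×10^4 K.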